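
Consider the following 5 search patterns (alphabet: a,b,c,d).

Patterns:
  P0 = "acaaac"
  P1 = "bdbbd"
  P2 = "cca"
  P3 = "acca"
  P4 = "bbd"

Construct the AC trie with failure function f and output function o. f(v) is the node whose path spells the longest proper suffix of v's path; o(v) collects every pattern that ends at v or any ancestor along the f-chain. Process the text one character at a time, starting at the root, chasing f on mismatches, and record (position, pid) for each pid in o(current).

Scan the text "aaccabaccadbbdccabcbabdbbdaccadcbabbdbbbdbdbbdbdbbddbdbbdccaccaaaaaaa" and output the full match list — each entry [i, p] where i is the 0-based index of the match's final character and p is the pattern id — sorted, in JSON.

Build:
Trie nodes:
  0='ε' goto a→1 b→7 c→12
  1='a' goto c→2
  2='ac' goto a→3 c→15
  3='aca' goto a→4
  4='acaa' goto a→5
  5='acaaa' goto c→6
  6='acaaac' goto ·  [P0 ends]
  7='b' goto b→17 d→8
  8='bd' goto b→9
  9='bdb' goto b→10
  10='bdbb' goto d→11
  11='bdbbd' goto ·  [P1 ends]
  12='c' goto c→13
  13='cc' goto a→14
  14='cca' goto ·  [P2 ends]
  15='acc' goto a→16
  16='acca' goto ·  [P3 ends]
  17='bb' goto d→18
  18='bbd' goto ·  [P4 ends]

BFS fail/out derivation:
  n1('a'): parent n0 fail=0; on 'a' 0 → fail=0;  out ∅∪∅=∅
  n7('b'): parent n0 fail=0; on 'b' 0 → fail=0;  out ∅∪∅=∅
  n12('c'): parent n0 fail=0; on 'c' 0 → fail=0;  out ∅∪∅=∅
  n2('ac'): parent n1 fail=0; on 'c' 0 → fail=12;  out ∅∪∅=∅
  n8('bd'): parent n7 fail=0; on 'd' 0 → fail=0;  out ∅∪∅=∅
  n13('cc'): parent n12 fail=0; on 'c' 0 → fail=12;  out ∅∪∅=∅
  n17('bb'): parent n7 fail=0; on 'b' 0 → fail=7;  out ∅∪∅=∅
  n3('aca'): parent n2 fail=12; on 'a' 12→0 → fail=1;  out ∅∪∅=∅
  n9('bdb'): parent n8 fail=0; on 'b' 0 → fail=7;  out ∅∪∅=∅
  n14('cca'): parent n13 fail=12; on 'a' 12→0 → fail=1;  out {2}∪∅={2}
  n15('acc'): parent n2 fail=12; on 'c' 12 → fail=13;  out ∅∪∅=∅
  n18('bbd'): parent n17 fail=7; on 'd' 7 → fail=8;  out {4}∪∅={4}
  n4('acaa'): parent n3 fail=1; on 'a' 1→0 → fail=1;  out ∅∪∅=∅
  n10('bdbb'): parent n9 fail=7; on 'b' 7 → fail=17;  out ∅∪∅=∅
  n16('acca'): parent n15 fail=13; on 'a' 13 → fail=14;  out {3}∪{2}={2,3}
  n5('acaaa'): parent n4 fail=1; on 'a' 1→0 → fail=1;  out ∅∪∅=∅
  n11('bdbbd'): parent n10 fail=17; on 'd' 17 → fail=18;  out {1}∪{4}={1,4}
  n6('acaaac'): parent n5 fail=1; on 'c' 1 → fail=2;  out {0}∪∅={0}

Scan:
[0] read 'a'  n0⇒n1
[1] read 'a'  n1⇒n1 (via fail)
[2] read 'c'  n1⇒n2
[3] read 'c'  n2⇒n15
[4] read 'a'  n15⇒n16  emit P2@[2:4],P3@[1:4]
[5] read 'b'  n16⇒n7 (via fail)
[6] read 'a'  n7⇒n1 (via fail)
[7] read 'c'  n1⇒n2
[8] read 'c'  n2⇒n15
[9] read 'a'  n15⇒n16  emit P2@[7:9],P3@[6:9]
[10] read 'd'  n16⇒n0 (via fail)
[11] read 'b'  n0⇒n7
[12] read 'b'  n7⇒n17
[13] read 'd'  n17⇒n18  emit P4@[11:13]
[14] read 'c'  n18⇒n12 (via fail)
[15] read 'c'  n12⇒n13
[16] read 'a'  n13⇒n14  emit P2@[14:16]
[17] read 'b'  n14⇒n7 (via fail)
[18] read 'c'  n7⇒n12 (via fail)
[19] read 'b'  n12⇒n7 (via fail)
[20] read 'a'  n7⇒n1 (via fail)
[21] read 'b'  n1⇒n7 (via fail)
[22] read 'd'  n7⇒n8
[23] read 'b'  n8⇒n9
[24] read 'b'  n9⇒n10
[25] read 'd'  n10⇒n11  emit P1@[21:25],P4@[23:25]
[26] read 'a'  n11⇒n1 (via fail)
[27] read 'c'  n1⇒n2
[28] read 'c'  n2⇒n15
[29] read 'a'  n15⇒n16  emit P2@[27:29],P3@[26:29]
[30] read 'd'  n16⇒n0 (via fail)
[31] read 'c'  n0⇒n12
[32] read 'b'  n12⇒n7 (via fail)
[33] read 'a'  n7⇒n1 (via fail)
[34] read 'b'  n1⇒n7 (via fail)
[35] read 'b'  n7⇒n17
[36] read 'd'  n17⇒n18  emit P4@[34:36]
[37] read 'b'  n18⇒n9 (via fail)
[38] read 'b'  n9⇒n10
[39] read 'b'  n10⇒n17 (via fail)
[40] read 'd'  n17⇒n18  emit P4@[38:40]
[41] read 'b'  n18⇒n9 (via fail)
[42] read 'd'  n9⇒n8 (via fail)
[43] read 'b'  n8⇒n9
[44] read 'b'  n9⇒n10
[45] read 'd'  n10⇒n11  emit P1@[41:45],P4@[43:45]
[46] read 'b'  n11⇒n9 (via fail)
[47] read 'd'  n9⇒n8 (via fail)
[48] read 'b'  n8⇒n9
[49] read 'b'  n9⇒n10
[50] read 'd'  n10⇒n11  emit P1@[46:50],P4@[48:50]
[51] read 'd'  n11⇒n0 (via fail)
[52] read 'b'  n0⇒n7
[53] read 'd'  n7⇒n8
[54] read 'b'  n8⇒n9
[55] read 'b'  n9⇒n10
[56] read 'd'  n10⇒n11  emit P1@[52:56],P4@[54:56]
[57] read 'c'  n11⇒n12 (via fail)
[58] read 'c'  n12⇒n13
[59] read 'a'  n13⇒n14  emit P2@[57:59]
[60] read 'c'  n14⇒n2 (via fail)
[61] read 'c'  n2⇒n15
[62] read 'a'  n15⇒n16  emit P2@[60:62],P3@[59:62]
[63] read 'a'  n16⇒n1 (via fail)
[64] read 'a'  n1⇒n1 (via fail)
[65] read 'a'  n1⇒n1 (via fail)
[66] read 'a'  n1⇒n1 (via fail)
[67] read 'a'  n1⇒n1 (via fail)
[68] read 'a'  n1⇒n1 (via fail)

All matches (sorted): [[4,2],[4,3],[9,2],[9,3],[13,4],[16,2],[25,1],[25,4],[29,2],[29,3],[36,4],[40,4],[45,1],[45,4],[50,1],[50,4],[56,1],[56,4],[59,2],[62,2],[62,3]]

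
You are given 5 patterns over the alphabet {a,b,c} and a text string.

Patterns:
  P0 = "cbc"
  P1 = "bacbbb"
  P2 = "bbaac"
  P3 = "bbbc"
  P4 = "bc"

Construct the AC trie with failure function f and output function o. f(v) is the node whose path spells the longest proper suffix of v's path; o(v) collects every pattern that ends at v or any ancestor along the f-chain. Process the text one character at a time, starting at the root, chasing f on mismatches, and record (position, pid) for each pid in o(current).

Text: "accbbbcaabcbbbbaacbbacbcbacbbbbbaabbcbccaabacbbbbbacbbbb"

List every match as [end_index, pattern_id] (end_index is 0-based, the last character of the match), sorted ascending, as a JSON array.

Build automaton:
Trie (insert patterns):
  0='ε' goto b→4 c→1
  1='c' goto b→2
  2='cb' goto c→3
  3='cbc' goto ·  ←P0
  4='b' goto a→5 b→10 c→16
  5='ba' goto c→6
  6='bac' goto b→7
  7='bacb' goto b→8
  8='bacbb' goto b→9
  9='bacbbb' goto ·  ←P1
  10='bb' goto a→11 b→14
  11='bba' goto a→12
  12='bbaa' goto c→13
  13='bbaac' goto ·  ←P2
  14='bbb' goto c→15
  15='bbbc' goto ·  ←P3
  16='bc' goto ·  ←P4

Failure links (BFS by depth):
  n1('c'): parent n0 fail=0; on 'c' 0 → fail=0;  out ∅∪∅=∅
  n4('b'): parent n0 fail=0; on 'b' 0 → fail=0;  out ∅∪∅=∅
  n2('cb'): parent n1 fail=0; on 'b' 0 → fail=4;  out ∅∪∅=∅
  n5('ba'): parent n4 fail=0; on 'a' 0 → fail=0;  out ∅∪∅=∅
  n10('bb'): parent n4 fail=0; on 'b' 0 → fail=4;  out ∅∪∅=∅
  n16('bc'): parent n4 fail=0; on 'c' 0 → fail=1;  out {4}∪∅={4}
  n3('cbc'): parent n2 fail=4; on 'c' 4 → fail=16;  out {0}∪{4}={0,4}
  n6('bac'): parent n5 fail=0; on 'c' 0 → fail=1;  out ∅∪∅=∅
  n11('bba'): parent n10 fail=4; on 'a' 4 → fail=5;  out ∅∪∅=∅
  n14('bbb'): parent n10 fail=4; on 'b' 4 → fail=10;  out ∅∪∅=∅
  n7('bacb'): parent n6 fail=1; on 'b' 1 → fail=2;  out ∅∪∅=∅
  n12('bbaa'): parent n11 fail=5; on 'a' 5→0 → fail=0;  out ∅∪∅=∅
  n15('bbbc'): parent n14 fail=10; on 'c' 10→4 → fail=16;  out {3}∪{4}={3,4}
  n8('bacbb'): parent n7 fail=2; on 'b' 2→4 → fail=10;  out ∅∪∅=∅
  n13('bbaac'): parent n12 fail=0; on 'c' 0 → fail=1;  out {2}∪∅={2}
  n9('bacbbb'): parent n8 fail=10; on 'b' 10 → fail=14;  out {1}∪∅={1}

Text stream:
i=0 'a': node 0→0
i=1 'c': node 0→1
i=2 'c': node 1→1 ·f
i=3 'b': node 1→2
i=4 'b': node 2→10 ·f
i=5 'b': node 10→14
i=6 'c': node 14→15  emit P3@[3:6],P4@[5:6]
i=7 'a': node 15→0 ·f
i=8 'a': node 0→0
i=9 'b': node 0→4
i=10 'c': node 4→16  emit P4@[9:10]
i=11 'b': node 16→2 ·f
i=12 'b': node 2→10 ·f
i=13 'b': node 10→14
i=14 'b': node 14→14 ·f
i=15 'a': node 14→11 ·f
i=16 'a': node 11→12
i=17 'c': node 12→13  emit P2@[13:17]
i=18 'b': node 13→2 ·f
i=19 'b': node 2→10 ·f
i=20 'a': node 10→11
i=21 'c': node 11→6 ·f
i=22 'b': node 6→7
i=23 'c': node 7→3 ·f  emit P0@[21:23],P4@[22:23]
i=24 'b': node 3→2 ·f
i=25 'a': node 2→5 ·f
i=26 'c': node 5→6
i=27 'b': node 6→7
i=28 'b': node 7→8
i=29 'b': node 8→9  emit P1@[24:29]
i=30 'b': node 9→14 ·f
i=31 'b': node 14→14 ·f
i=32 'a': node 14→11 ·f
i=33 'a': node 11→12
i=34 'b': node 12→4 ·f
i=35 'b': node 4→10
i=36 'c': node 10→16 ·f  emit P4@[35:36]
i=37 'b': node 16→2 ·f
i=38 'c': node 2→3  emit P0@[36:38],P4@[37:38]
i=39 'c': node 3→1 ·f
i=40 'a': node 1→0 ·f
i=41 'a': node 0→0
i=42 'b': node 0→4
i=43 'a': node 4→5
i=44 'c': node 5→6
i=45 'b': node 6→7
i=46 'b': node 7→8
i=47 'b': node 8→9  emit P1@[42:47]
i=48 'b': node 9→14 ·f
i=49 'b': node 14→14 ·f
i=50 'a': node 14→11 ·f
i=51 'c': node 11→6 ·f
i=52 'b': node 6→7
i=53 'b': node 7→8
i=54 'b': node 8→9  emit P1@[49:54]
i=55 'b': node 9→14 ·f

Matches: [[6,3],[6,4],[10,4],[17,2],[23,0],[23,4],[29,1],[36,4],[38,0],[38,4],[47,1],[54,1]]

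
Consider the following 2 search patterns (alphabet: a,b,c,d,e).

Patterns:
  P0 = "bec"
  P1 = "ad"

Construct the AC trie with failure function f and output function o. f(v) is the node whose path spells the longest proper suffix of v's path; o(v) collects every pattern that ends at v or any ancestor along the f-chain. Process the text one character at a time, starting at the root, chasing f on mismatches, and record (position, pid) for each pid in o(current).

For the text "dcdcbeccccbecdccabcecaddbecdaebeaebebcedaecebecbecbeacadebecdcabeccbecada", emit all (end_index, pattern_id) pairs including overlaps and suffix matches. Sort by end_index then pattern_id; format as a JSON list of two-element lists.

Build:
Trie nodes:
  n0 'ε': a→4 b→1
  n1 'b': e→2
  n2 'be': c→3
  n3 'bec': ·  [P0 ends]
  n4 'a': d→5
  n5 'ad': ·  [P1 ends]

Failure links (BFS by depth):
  fail(1) 'b': from fail(0)=0 chase 'b': 0 ⇒ 0;  out=∅∪out(0)=∅
  fail(4) 'a': from fail(0)=0 chase 'a': 0 ⇒ 0;  out=∅∪out(0)=∅
  fail(2) 'be': from fail(1)=0 chase 'e': 0 ⇒ 0;  out=∅∪out(0)=∅
  fail(5) 'ad': from fail(4)=0 chase 'd': 0 ⇒ 0;  out={1}∪out(0)={1}
  fail(3) 'bec': from fail(2)=0 chase 'c': 0 ⇒ 0;  out={0}∪out(0)={0}

Run:
[0] read 'd'  n0⇒n0
[1] read 'c'  n0⇒n0
[2] read 'd'  n0⇒n0
[3] read 'c'  n0⇒n0
[4] read 'b'  n0⇒n1
[5] read 'e'  n1⇒n2
[6] read 'c'  n2⇒n3  emit P0@[4:6]
[7] read 'c'  n3⇒n0 ·f
[8] read 'c'  n0⇒n0
[9] read 'c'  n0⇒n0
[10] read 'b'  n0⇒n1
[11] read 'e'  n1⇒n2
[12] read 'c'  n2⇒n3  emit P0@[10:12]
[13] read 'd'  n3⇒n0 ·f
[14] read 'c'  n0⇒n0
[15] read 'c'  n0⇒n0
[16] read 'a'  n0⇒n4
[17] read 'b'  n4⇒n1 ·f
[18] read 'c'  n1⇒n0 ·f
[19] read 'e'  n0⇒n0
[20] read 'c'  n0⇒n0
[21] read 'a'  n0⇒n4
[22] read 'd'  n4⇒n5  emit P1@[21:22]
[23] read 'd'  n5⇒n0 ·f
[24] read 'b'  n0⇒n1
[25] read 'e'  n1⇒n2
[26] read 'c'  n2⇒n3  emit P0@[24:26]
[27] read 'd'  n3⇒n0 ·f
[28] read 'a'  n0⇒n4
[29] read 'e'  n4⇒n0 ·f
[30] read 'b'  n0⇒n1
[31] read 'e'  n1⇒n2
[32] read 'a'  n2⇒n4 ·f
[33] read 'e'  n4⇒n0 ·f
[34] read 'b'  n0⇒n1
[35] read 'e'  n1⇒n2
[36] read 'b'  n2⇒n1 ·f
[37] read 'c'  n1⇒n0 ·f
[38] read 'e'  n0⇒n0
[39] read 'd'  n0⇒n0
[40] read 'a'  n0⇒n4
[41] read 'e'  n4⇒n0 ·f
[42] read 'c'  n0⇒n0
[43] read 'e'  n0⇒n0
[44] read 'b'  n0⇒n1
[45] read 'e'  n1⇒n2
[46] read 'c'  n2⇒n3  emit P0@[44:46]
[47] read 'b'  n3⇒n1 ·f
[48] read 'e'  n1⇒n2
[49] read 'c'  n2⇒n3  emit P0@[47:49]
[50] read 'b'  n3⇒n1 ·f
[51] read 'e'  n1⇒n2
[52] read 'a'  n2⇒n4 ·f
[53] read 'c'  n4⇒n0 ·f
[54] read 'a'  n0⇒n4
[55] read 'd'  n4⇒n5  emit P1@[54:55]
[56] read 'e'  n5⇒n0 ·f
[57] read 'b'  n0⇒n1
[58] read 'e'  n1⇒n2
[59] read 'c'  n2⇒n3  emit P0@[57:59]
[60] read 'd'  n3⇒n0 ·f
[61] read 'c'  n0⇒n0
[62] read 'a'  n0⇒n4
[63] read 'b'  n4⇒n1 ·f
[64] read 'e'  n1⇒n2
[65] read 'c'  n2⇒n3  emit P0@[63:65]
[66] read 'c'  n3⇒n0 ·f
[67] read 'b'  n0⇒n1
[68] read 'e'  n1⇒n2
[69] read 'c'  n2⇒n3  emit P0@[67:69]
[70] read 'a'  n3⇒n4 ·f
[71] read 'd'  n4⇒n5  emit P1@[70:71]
[72] read 'a'  n5⇒n4 ·f

All matches (sorted): [[6,0],[12,0],[22,1],[26,0],[46,0],[49,0],[55,1],[59,0],[65,0],[69,0],[71,1]]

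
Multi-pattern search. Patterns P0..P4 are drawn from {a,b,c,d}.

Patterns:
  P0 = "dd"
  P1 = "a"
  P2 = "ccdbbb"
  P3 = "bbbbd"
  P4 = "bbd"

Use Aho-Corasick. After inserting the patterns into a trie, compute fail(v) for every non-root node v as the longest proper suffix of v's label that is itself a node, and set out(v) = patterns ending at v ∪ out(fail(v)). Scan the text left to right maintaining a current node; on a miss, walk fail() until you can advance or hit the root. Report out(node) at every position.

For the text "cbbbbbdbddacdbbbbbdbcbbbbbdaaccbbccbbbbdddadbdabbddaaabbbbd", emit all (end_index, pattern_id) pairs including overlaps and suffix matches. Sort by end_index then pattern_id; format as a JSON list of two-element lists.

Build:
Trie (insert patterns):
  0='ε' goto a→3 b→10 c→4 d→1
  1='d' goto d→2
  2='dd' goto ·  [P0 ends]
  3='a' goto ·  [P1 ends]
  4='c' goto c→5
  5='cc' goto d→6
  6='ccd' goto b→7
  7='ccdb' goto b→8
  8='ccdbb' goto b→9
  9='ccdbbb' goto ·  [P2 ends]
  10='b' goto b→11
  11='bb' goto b→12 d→15
  12='bbb' goto b→13
  13='bbbb' goto d→14
  14='bbbbd' goto ·  [P3 ends]
  15='bbd' goto ·  [P4 ends]

BFS fail/out derivation:
  n1('d'): parent n0 fail=0; on 'd' 0 → fail=0;  out ∅∪∅=∅
  n3('a'): parent n0 fail=0; on 'a' 0 → fail=0;  out {1}∪∅={1}
  n4('c'): parent n0 fail=0; on 'c' 0 → fail=0;  out ∅∪∅=∅
  n10('b'): parent n0 fail=0; on 'b' 0 → fail=0;  out ∅∪∅=∅
  n2('dd'): parent n1 fail=0; on 'd' 0 → fail=1;  out {0}∪∅={0}
  n5('cc'): parent n4 fail=0; on 'c' 0 → fail=4;  out ∅∪∅=∅
  n11('bb'): parent n10 fail=0; on 'b' 0 → fail=10;  out ∅∪∅=∅
  n6('ccd'): parent n5 fail=4; on 'd' 4→0 → fail=1;  out ∅∪∅=∅
  n12('bbb'): parent n11 fail=10; on 'b' 10 → fail=11;  out ∅∪∅=∅
  n15('bbd'): parent n11 fail=10; on 'd' 10→0 → fail=1;  out {4}∪∅={4}
  n7('ccdb'): parent n6 fail=1; on 'b' 1→0 → fail=10;  out ∅∪∅=∅
  n13('bbbb'): parent n12 fail=11; on 'b' 11 → fail=12;  out ∅∪∅=∅
  n8('ccdbb'): parent n7 fail=10; on 'b' 10 → fail=11;  out ∅∪∅=∅
  n14('bbbbd'): parent n13 fail=12; on 'd' 12→11 → fail=15;  out {3}∪{4}={3,4}
  n9('ccdbbb'): parent n8 fail=11; on 'b' 11 → fail=12;  out {2}∪∅={2}

Text stream:
i=0 'c': node 0→4
i=1 'b': node 4→10 (via fail)
i=2 'b': node 10→11
i=3 'b': node 11→12
i=4 'b': node 12→13
i=5 'b': node 13→13 (via fail)
i=6 'd': node 13→14  → match P3@[2:6],P4@[4:6]
i=7 'b': node 14→10 (via fail)
i=8 'd': node 10→1 (via fail)
i=9 'd': node 1→2  → match P0@[8:9]
i=10 'a': node 2→3 (via fail)  → match P1@[10:10]
i=11 'c': node 3→4 (via fail)
i=12 'd': node 4→1 (via fail)
i=13 'b': node 1→10 (via fail)
i=14 'b': node 10→11
i=15 'b': node 11→12
i=16 'b': node 12→13
i=17 'b': node 13→13 (via fail)
i=18 'd': node 13→14  → match P3@[14:18],P4@[16:18]
i=19 'b': node 14→10 (via fail)
i=20 'c': node 10→4 (via fail)
i=21 'b': node 4→10 (via fail)
i=22 'b': node 10→11
i=23 'b': node 11→12
i=24 'b': node 12→13
i=25 'b': node 13→13 (via fail)
i=26 'd': node 13→14  → match P3@[22:26],P4@[24:26]
i=27 'a': node 14→3 (via fail)  → match P1@[27:27]
i=28 'a': node 3→3 (via fail)  → match P1@[28:28]
i=29 'c': node 3→4 (via fail)
i=30 'c': node 4→5
i=31 'b': node 5→10 (via fail)
i=32 'b': node 10→11
i=33 'c': node 11→4 (via fail)
i=34 'c': node 4→5
i=35 'b': node 5→10 (via fail)
i=36 'b': node 10→11
i=37 'b': node 11→12
i=38 'b': node 12→13
i=39 'd': node 13→14  → match P3@[35:39],P4@[37:39]
i=40 'd': node 14→2 (via fail)  → match P0@[39:40]
i=41 'd': node 2→2 (via fail)  → match P0@[40:41]
i=42 'a': node 2→3 (via fail)  → match P1@[42:42]
i=43 'd': node 3→1 (via fail)
i=44 'b': node 1→10 (via fail)
i=45 'd': node 10→1 (via fail)
i=46 'a': node 1→3 (via fail)  → match P1@[46:46]
i=47 'b': node 3→10 (via fail)
i=48 'b': node 10→11
i=49 'd': node 11→15  → match P4@[47:49]
i=50 'd': node 15→2 (via fail)  → match P0@[49:50]
i=51 'a': node 2→3 (via fail)  → match P1@[51:51]
i=52 'a': node 3→3 (via fail)  → match P1@[52:52]
i=53 'a': node 3→3 (via fail)  → match P1@[53:53]
i=54 'b': node 3→10 (via fail)
i=55 'b': node 10→11
i=56 'b': node 11→12
i=57 'b': node 12→13
i=58 'd': node 13→14  → match P3@[54:58],P4@[56:58]

Matches: [[6,3],[6,4],[9,0],[10,1],[18,3],[18,4],[26,3],[26,4],[27,1],[28,1],[39,3],[39,4],[40,0],[41,0],[42,1],[46,1],[49,4],[50,0],[51,1],[52,1],[53,1],[58,3],[58,4]]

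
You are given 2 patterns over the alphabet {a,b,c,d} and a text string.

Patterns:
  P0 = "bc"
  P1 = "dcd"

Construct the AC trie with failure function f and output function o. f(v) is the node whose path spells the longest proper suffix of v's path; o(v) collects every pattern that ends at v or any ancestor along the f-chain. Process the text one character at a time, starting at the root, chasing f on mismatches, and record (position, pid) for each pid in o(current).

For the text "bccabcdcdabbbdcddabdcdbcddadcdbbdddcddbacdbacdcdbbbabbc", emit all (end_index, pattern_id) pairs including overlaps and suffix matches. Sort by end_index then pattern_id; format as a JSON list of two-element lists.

Construct AC machine:
Trie (insert patterns):
  n0 'ε': b→1 d→3
  n1 'b': c→2
  n2 'bc': ·  [P0 ends]
  n3 'd': c→4
  n4 'dc': d→5
  n5 'dcd': ·  [P1 ends]

Failure links (BFS by depth):
  n1('b'): parent n0 fail=0; on 'b' 0 → fail=0;  out ∅∪∅=∅
  n3('d'): parent n0 fail=0; on 'd' 0 → fail=0;  out ∅∪∅=∅
  n2('bc'): parent n1 fail=0; on 'c' 0 → fail=0;  out {0}∪∅={0}
  n4('dc'): parent n3 fail=0; on 'c' 0 → fail=0;  out ∅∪∅=∅
  n5('dcd'): parent n4 fail=0; on 'd' 0 → fail=3;  out {1}∪∅={1}

Text stream:
i=0 'b': node 0→1
i=1 'c': node 1→2  emit P0@[0:1]
i=2 'c': node 2→0 ·f
i=3 'a': node 0→0
i=4 'b': node 0→1
i=5 'c': node 1→2  emit P0@[4:5]
i=6 'd': node 2→3 ·f
i=7 'c': node 3→4
i=8 'd': node 4→5  emit P1@[6:8]
i=9 'a': node 5→0 ·f
i=10 'b': node 0→1
i=11 'b': node 1→1 ·f
i=12 'b': node 1→1 ·f
i=13 'd': node 1→3 ·f
i=14 'c': node 3→4
i=15 'd': node 4→5  emit P1@[13:15]
i=16 'd': node 5→3 ·f
i=17 'a': node 3→0 ·f
i=18 'b': node 0→1
i=19 'd': node 1→3 ·f
i=20 'c': node 3→4
i=21 'd': node 4→5  emit P1@[19:21]
i=22 'b': node 5→1 ·f
i=23 'c': node 1→2  emit P0@[22:23]
i=24 'd': node 2→3 ·f
i=25 'd': node 3→3 ·f
i=26 'a': node 3→0 ·f
i=27 'd': node 0→3
i=28 'c': node 3→4
i=29 'd': node 4→5  emit P1@[27:29]
i=30 'b': node 5→1 ·f
i=31 'b': node 1→1 ·f
i=32 'd': node 1→3 ·f
i=33 'd': node 3→3 ·f
i=34 'd': node 3→3 ·f
i=35 'c': node 3→4
i=36 'd': node 4→5  emit P1@[34:36]
i=37 'd': node 5→3 ·f
i=38 'b': node 3→1 ·f
i=39 'a': node 1→0 ·f
i=40 'c': node 0→0
i=41 'd': node 0→3
i=42 'b': node 3→1 ·f
i=43 'a': node 1→0 ·f
i=44 'c': node 0→0
i=45 'd': node 0→3
i=46 'c': node 3→4
i=47 'd': node 4→5  emit P1@[45:47]
i=48 'b': node 5→1 ·f
i=49 'b': node 1→1 ·f
i=50 'b': node 1→1 ·f
i=51 'a': node 1→0 ·f
i=52 'b': node 0→1
i=53 'b': node 1→1 ·f
i=54 'c': node 1→2  emit P0@[53:54]

Matches: [[1,0],[5,0],[8,1],[15,1],[21,1],[23,0],[29,1],[36,1],[47,1],[54,0]]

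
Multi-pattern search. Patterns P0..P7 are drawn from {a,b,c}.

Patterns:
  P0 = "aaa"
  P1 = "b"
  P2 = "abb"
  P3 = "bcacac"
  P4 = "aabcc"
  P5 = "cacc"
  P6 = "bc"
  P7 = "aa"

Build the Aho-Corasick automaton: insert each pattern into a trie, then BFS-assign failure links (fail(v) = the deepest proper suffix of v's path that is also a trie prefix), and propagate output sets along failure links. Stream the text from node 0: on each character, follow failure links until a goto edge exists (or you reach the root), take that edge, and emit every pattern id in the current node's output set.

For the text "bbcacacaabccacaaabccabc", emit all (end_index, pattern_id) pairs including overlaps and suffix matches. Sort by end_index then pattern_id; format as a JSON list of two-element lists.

Build:
Trie nodes:
  n0 'ε': a→1 b→4 c→15
  n1 'a': a→2 b→5
  n2 'aa': a→3 b→12  ←P7
  n3 'aaa': ·  ←P0
  n4 'b': c→7  ←P1
  n5 'ab': b→6
  n6 'abb': ·  ←P2
  n7 'bc': a→8  ←P6
  n8 'bca': c→9
  n9 'bcac': a→10
  n10 'bcaca': c→11
  n11 'bcacac': ·  ←P3
  n12 'aab': c→13
  n13 'aabc': c→14
  n14 'aabcc': ·  ←P4
  n15 'c': a→16
  n16 'ca': c→17
  n17 'cac': c→18
  n18 'cacc': ·  ←P5

Failure links (BFS by depth):
  fail(1) 'a': from fail(0)=0 chase 'a': 0 ⇒ 0;  out=∅∪out(0)=∅
  fail(4) 'b': from fail(0)=0 chase 'b': 0 ⇒ 0;  out={1}∪out(0)={1}
  fail(15) 'c': from fail(0)=0 chase 'c': 0 ⇒ 0;  out=∅∪out(0)=∅
  fail(2) 'aa': from fail(1)=0 chase 'a': 0 ⇒ 1;  out={7}∪out(1)={7}
  fail(5) 'ab': from fail(1)=0 chase 'b': 0 ⇒ 4;  out=∅∪out(4)={1}
  fail(7) 'bc': from fail(4)=0 chase 'c': 0 ⇒ 15;  out={6}∪out(15)={6}
  fail(16) 'ca': from fail(15)=0 chase 'a': 0 ⇒ 1;  out=∅∪out(1)=∅
  fail(3) 'aaa': from fail(2)=1 chase 'a': 1 ⇒ 2;  out={0}∪out(2)={0,7}
  fail(6) 'abb': from fail(5)=4 chase 'b': 4→0 ⇒ 4;  out={2}∪out(4)={1,2}
  fail(8) 'bca': from fail(7)=15 chase 'a': 15 ⇒ 16;  out=∅∪out(16)=∅
  fail(12) 'aab': from fail(2)=1 chase 'b': 1 ⇒ 5;  out=∅∪out(5)={1}
  fail(17) 'cac': from fail(16)=1 chase 'c': 1→0 ⇒ 15;  out=∅∪out(15)=∅
  fail(9) 'bcac': from fail(8)=16 chase 'c': 16 ⇒ 17;  out=∅∪out(17)=∅
  fail(13) 'aabc': from fail(12)=5 chase 'c': 5→4 ⇒ 7;  out=∅∪out(7)={6}
  fail(18) 'cacc': from fail(17)=15 chase 'c': 15→0 ⇒ 15;  out={5}∪out(15)={5}
  fail(10) 'bcaca': from fail(9)=17 chase 'a': 17→15 ⇒ 16;  out=∅∪out(16)=∅
  fail(14) 'aabcc': from fail(13)=7 chase 'c': 7→15→0 ⇒ 15;  out={4}∪out(15)={4}
  fail(11) 'bcacac': from fail(10)=16 chase 'c': 16 ⇒ 17;  out={3}∪out(17)={3}

Scan:
i=0 'b': node 0→4  → match P1@[0:0]
i=1 'b': node 4→4 ·f  → match P1@[1:1]
i=2 'c': node 4→7  → match P6@[1:2]
i=3 'a': node 7→8
i=4 'c': node 8→9
i=5 'a': node 9→10
i=6 'c': node 10→11  → match P3@[1:6]
i=7 'a': node 11→16 ·f
i=8 'a': node 16→2 ·f  → match P7@[7:8]
i=9 'b': node 2→12  → match P1@[9:9]
i=10 'c': node 12→13  → match P6@[9:10]
i=11 'c': node 13→14  → match P4@[7:11]
i=12 'a': node 14→16 ·f
i=13 'c': node 16→17
i=14 'a': node 17→16 ·f
i=15 'a': node 16→2 ·f  → match P7@[14:15]
i=16 'a': node 2→3  → match P0@[14:16],P7@[15:16]
i=17 'b': node 3→12 ·f  → match P1@[17:17]
i=18 'c': node 12→13  → match P6@[17:18]
i=19 'c': node 13→14  → match P4@[15:19]
i=20 'a': node 14→16 ·f
i=21 'b': node 16→5 ·f  → match P1@[21:21]
i=22 'c': node 5→7 ·f  → match P6@[21:22]

Result: [[0,1],[1,1],[2,6],[6,3],[8,7],[9,1],[10,6],[11,4],[15,7],[16,0],[16,7],[17,1],[18,6],[19,4],[21,1],[22,6]]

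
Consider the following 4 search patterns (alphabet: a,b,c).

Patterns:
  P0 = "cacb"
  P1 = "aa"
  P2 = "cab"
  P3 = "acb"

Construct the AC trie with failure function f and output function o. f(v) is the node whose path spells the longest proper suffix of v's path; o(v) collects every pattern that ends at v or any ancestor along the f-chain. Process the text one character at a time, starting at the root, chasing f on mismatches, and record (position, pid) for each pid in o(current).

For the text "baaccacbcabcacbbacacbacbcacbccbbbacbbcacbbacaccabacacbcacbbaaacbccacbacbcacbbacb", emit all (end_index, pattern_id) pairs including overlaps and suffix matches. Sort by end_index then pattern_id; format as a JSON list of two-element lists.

Build:
Trie (insert patterns):
  n0 'ε': a→5 c→1
  n1 'c': a→2
  n2 'ca': b→7 c→3
  n3 'cac': b→4
  n4 'cacb': ·  ←P0
  n5 'a': a→6 c→8
  n6 'aa': ·  ←P1
  n7 'cab': ·  ←P2
  n8 'ac': b→9
  n9 'acb': ·  ←P3

Failure links (BFS by depth):
  n1('c'): parent n0 fail=0; on 'c' 0 → fail=0;  out ∅∪∅=∅
  n5('a'): parent n0 fail=0; on 'a' 0 → fail=0;  out ∅∪∅=∅
  n2('ca'): parent n1 fail=0; on 'a' 0 → fail=5;  out ∅∪∅=∅
  n6('aa'): parent n5 fail=0; on 'a' 0 → fail=5;  out {1}∪∅={1}
  n8('ac'): parent n5 fail=0; on 'c' 0 → fail=1;  out ∅∪∅=∅
  n3('cac'): parent n2 fail=5; on 'c' 5 → fail=8;  out ∅∪∅=∅
  n7('cab'): parent n2 fail=5; on 'b' 5→0 → fail=0;  out {2}∪∅={2}
  n9('acb'): parent n8 fail=1; on 'b' 1→0 → fail=0;  out {3}∪∅={3}
  n4('cacb'): parent n3 fail=8; on 'b' 8 → fail=9;  out {0}∪{3}={0,3}

Scan:
pos 0 'b': at 0
pos 1 'a': at 5
pos 2 'a': at 6  ** P1@[1:2]
pos 3 'c': at 8 (via fail)
pos 4 'c': at 1 (via fail)
pos 5 'a': at 2
pos 6 'c': at 3
pos 7 'b': at 4  ** P0@[4:7],P3@[5:7]
pos 8 'c': at 1 (via fail)
pos 9 'a': at 2
pos 10 'b': at 7  ** P2@[8:10]
pos 11 'c': at 1 (via fail)
pos 12 'a': at 2
pos 13 'c': at 3
pos 14 'b': at 4  ** P0@[11:14],P3@[12:14]
pos 15 'b': at 0 (via fail)
pos 16 'a': at 5
pos 17 'c': at 8
pos 18 'a': at 2 (via fail)
pos 19 'c': at 3
pos 20 'b': at 4  ** P0@[17:20],P3@[18:20]
pos 21 'a': at 5 (via fail)
pos 22 'c': at 8
pos 23 'b': at 9  ** P3@[21:23]
pos 24 'c': at 1 (via fail)
pos 25 'a': at 2
pos 26 'c': at 3
pos 27 'b': at 4  ** P0@[24:27],P3@[25:27]
pos 28 'c': at 1 (via fail)
pos 29 'c': at 1 (via fail)
pos 30 'b': at 0 (via fail)
pos 31 'b': at 0
pos 32 'b': at 0
pos 33 'a': at 5
pos 34 'c': at 8
pos 35 'b': at 9  ** P3@[33:35]
pos 36 'b': at 0 (via fail)
pos 37 'c': at 1
pos 38 'a': at 2
pos 39 'c': at 3
pos 40 'b': at 4  ** P0@[37:40],P3@[38:40]
pos 41 'b': at 0 (via fail)
pos 42 'a': at 5
pos 43 'c': at 8
pos 44 'a': at 2 (via fail)
pos 45 'c': at 3
pos 46 'c': at 1 (via fail)
pos 47 'a': at 2
pos 48 'b': at 7  ** P2@[46:48]
pos 49 'a': at 5 (via fail)
pos 50 'c': at 8
pos 51 'a': at 2 (via fail)
pos 52 'c': at 3
pos 53 'b': at 4  ** P0@[50:53],P3@[51:53]
pos 54 'c': at 1 (via fail)
pos 55 'a': at 2
pos 56 'c': at 3
pos 57 'b': at 4  ** P0@[54:57],P3@[55:57]
pos 58 'b': at 0 (via fail)
pos 59 'a': at 5
pos 60 'a': at 6  ** P1@[59:60]
pos 61 'a': at 6 (via fail)  ** P1@[60:61]
pos 62 'c': at 8 (via fail)
pos 63 'b': at 9  ** P3@[61:63]
pos 64 'c': at 1 (via fail)
pos 65 'c': at 1 (via fail)
pos 66 'a': at 2
pos 67 'c': at 3
pos 68 'b': at 4  ** P0@[65:68],P3@[66:68]
pos 69 'a': at 5 (via fail)
pos 70 'c': at 8
pos 71 'b': at 9  ** P3@[69:71]
pos 72 'c': at 1 (via fail)
pos 73 'a': at 2
pos 74 'c': at 3
pos 75 'b': at 4  ** P0@[72:75],P3@[73:75]
pos 76 'b': at 0 (via fail)
pos 77 'a': at 5
pos 78 'c': at 8
pos 79 'b': at 9  ** P3@[77:79]

All matches (sorted): [[2,1],[7,0],[7,3],[10,2],[14,0],[14,3],[20,0],[20,3],[23,3],[27,0],[27,3],[35,3],[40,0],[40,3],[48,2],[53,0],[53,3],[57,0],[57,3],[60,1],[61,1],[63,3],[68,0],[68,3],[71,3],[75,0],[75,3],[79,3]]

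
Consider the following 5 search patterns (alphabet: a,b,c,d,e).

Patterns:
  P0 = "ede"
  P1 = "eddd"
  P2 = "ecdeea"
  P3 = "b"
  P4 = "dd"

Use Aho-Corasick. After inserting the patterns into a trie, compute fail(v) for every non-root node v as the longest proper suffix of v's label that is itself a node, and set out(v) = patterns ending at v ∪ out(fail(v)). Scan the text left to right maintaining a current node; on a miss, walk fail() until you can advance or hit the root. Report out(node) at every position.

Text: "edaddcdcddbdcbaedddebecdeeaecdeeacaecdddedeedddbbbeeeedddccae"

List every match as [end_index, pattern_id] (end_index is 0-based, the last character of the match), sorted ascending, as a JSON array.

Construct AC machine:
Trie nodes:
  0='ε' goto b→11 d→12 e→1
  1='e' goto c→6 d→2
  2='ed' goto d→4 e→3
  3='ede' goto ·  ←P0
  4='edd' goto d→5
  5='eddd' goto ·  ←P1
  6='ec' goto d→7
  7='ecd' goto e→8
  8='ecde' goto e→9
  9='ecdee' goto a→10
  10='ecdeea' goto ·  ←P2
  11='b' goto ·  ←P3
  12='d' goto d→13
  13='dd' goto ·  ←P4

BFS fail/out derivation:
  fail(1) 'e': from fail(0)=0 chase 'e': 0 ⇒ 0;  out=∅∪out(0)=∅
  fail(11) 'b': from fail(0)=0 chase 'b': 0 ⇒ 0;  out={3}∪out(0)={3}
  fail(12) 'd': from fail(0)=0 chase 'd': 0 ⇒ 0;  out=∅∪out(0)=∅
  fail(2) 'ed': from fail(1)=0 chase 'd': 0 ⇒ 12;  out=∅∪out(12)=∅
  fail(6) 'ec': from fail(1)=0 chase 'c': 0 ⇒ 0;  out=∅∪out(0)=∅
  fail(13) 'dd': from fail(12)=0 chase 'd': 0 ⇒ 12;  out={4}∪out(12)={4}
  fail(3) 'ede': from fail(2)=12 chase 'e': 12→0 ⇒ 1;  out={0}∪out(1)={0}
  fail(4) 'edd': from fail(2)=12 chase 'd': 12 ⇒ 13;  out=∅∪out(13)={4}
  fail(7) 'ecd': from fail(6)=0 chase 'd': 0 ⇒ 12;  out=∅∪out(12)=∅
  fail(5) 'eddd': from fail(4)=13 chase 'd': 13→12 ⇒ 13;  out={1}∪out(13)={1,4}
  fail(8) 'ecde': from fail(7)=12 chase 'e': 12→0 ⇒ 1;  out=∅∪out(1)=∅
  fail(9) 'ecdee': from fail(8)=1 chase 'e': 1→0 ⇒ 1;  out=∅∪out(1)=∅
  fail(10) 'ecdeea': from fail(9)=1 chase 'a': 1→0 ⇒ 0;  out={2}∪out(0)={2}

Text stream:
i=0 'e': node 0→1
i=1 'd': node 1→2
i=2 'a': node 2→0 (via fail)
i=3 'd': node 0→12
i=4 'd': node 12→13  → match P4@[3:4]
i=5 'c': node 13→0 (via fail)
i=6 'd': node 0→12
i=7 'c': node 12→0 (via fail)
i=8 'd': node 0→12
i=9 'd': node 12→13  → match P4@[8:9]
i=10 'b': node 13→11 (via fail)  → match P3@[10:10]
i=11 'd': node 11→12 (via fail)
i=12 'c': node 12→0 (via fail)
i=13 'b': node 0→11  → match P3@[13:13]
i=14 'a': node 11→0 (via fail)
i=15 'e': node 0→1
i=16 'd': node 1→2
i=17 'd': node 2→4  → match P4@[16:17]
i=18 'd': node 4→5  → match P1@[15:18],P4@[17:18]
i=19 'e': node 5→1 (via fail)
i=20 'b': node 1→11 (via fail)  → match P3@[20:20]
i=21 'e': node 11→1 (via fail)
i=22 'c': node 1→6
i=23 'd': node 6→7
i=24 'e': node 7→8
i=25 'e': node 8→9
i=26 'a': node 9→10  → match P2@[21:26]
i=27 'e': node 10→1 (via fail)
i=28 'c': node 1→6
i=29 'd': node 6→7
i=30 'e': node 7→8
i=31 'e': node 8→9
i=32 'a': node 9→10  → match P2@[27:32]
i=33 'c': node 10→0 (via fail)
i=34 'a': node 0→0
i=35 'e': node 0→1
i=36 'c': node 1→6
i=37 'd': node 6→7
i=38 'd': node 7→13 (via fail)  → match P4@[37:38]
i=39 'd': node 13→13 (via fail)  → match P4@[38:39]
i=40 'e': node 13→1 (via fail)
i=41 'd': node 1→2
i=42 'e': node 2→3  → match P0@[40:42]
i=43 'e': node 3→1 (via fail)
i=44 'd': node 1→2
i=45 'd': node 2→4  → match P4@[44:45]
i=46 'd': node 4→5  → match P1@[43:46],P4@[45:46]
i=47 'b': node 5→11 (via fail)  → match P3@[47:47]
i=48 'b': node 11→11 (via fail)  → match P3@[48:48]
i=49 'b': node 11→11 (via fail)  → match P3@[49:49]
i=50 'e': node 11→1 (via fail)
i=51 'e': node 1→1 (via fail)
i=52 'e': node 1→1 (via fail)
i=53 'e': node 1→1 (via fail)
i=54 'd': node 1→2
i=55 'd': node 2→4  → match P4@[54:55]
i=56 'd': node 4→5  → match P1@[53:56],P4@[55:56]
i=57 'c': node 5→0 (via fail)
i=58 'c': node 0→0
i=59 'a': node 0→0
i=60 'e': node 0→1

Result: [[4,4],[9,4],[10,3],[13,3],[17,4],[18,1],[18,4],[20,3],[26,2],[32,2],[38,4],[39,4],[42,0],[45,4],[46,1],[46,4],[47,3],[48,3],[49,3],[55,4],[56,1],[56,4]]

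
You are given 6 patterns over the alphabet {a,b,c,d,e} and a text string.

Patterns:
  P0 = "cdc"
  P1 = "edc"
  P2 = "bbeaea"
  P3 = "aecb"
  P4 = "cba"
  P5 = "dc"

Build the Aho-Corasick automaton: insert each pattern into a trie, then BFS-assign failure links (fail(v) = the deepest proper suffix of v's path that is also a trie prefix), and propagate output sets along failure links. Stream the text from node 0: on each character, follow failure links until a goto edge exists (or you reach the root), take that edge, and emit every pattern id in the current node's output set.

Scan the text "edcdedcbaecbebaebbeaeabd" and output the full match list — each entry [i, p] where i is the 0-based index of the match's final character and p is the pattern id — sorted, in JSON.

Construct AC machine:
Trie (insert patterns):
  n0 'ε': a→13 b→7 c→1 d→19 e→4
  n1 'c': b→17 d→2
  n2 'cd': c→3
  n3 'cdc': ·  ←P0
  n4 'e': d→5
  n5 'ed': c→6
  n6 'edc': ·  ←P1
  n7 'b': b→8
  n8 'bb': e→9
  n9 'bbe': a→10
  n10 'bbea': e→11
  n11 'bbeae': a→12
  n12 'bbeaea': ·  ←P2
  n13 'a': e→14
  n14 'ae': c→15
  n15 'aec': b→16
  n16 'aecb': ·  ←P3
  n17 'cb': a→18
  n18 'cba': ·  ←P4
  n19 'd': c→20
  n20 'dc': ·  ←P5

BFS fail/out derivation:
  fail(1) 'c': from fail(0)=0 chase 'c': 0 ⇒ 0;  out=∅∪out(0)=∅
  fail(4) 'e': from fail(0)=0 chase 'e': 0 ⇒ 0;  out=∅∪out(0)=∅
  fail(7) 'b': from fail(0)=0 chase 'b': 0 ⇒ 0;  out=∅∪out(0)=∅
  fail(13) 'a': from fail(0)=0 chase 'a': 0 ⇒ 0;  out=∅∪out(0)=∅
  fail(19) 'd': from fail(0)=0 chase 'd': 0 ⇒ 0;  out=∅∪out(0)=∅
  fail(2) 'cd': from fail(1)=0 chase 'd': 0 ⇒ 19;  out=∅∪out(19)=∅
  fail(5) 'ed': from fail(4)=0 chase 'd': 0 ⇒ 19;  out=∅∪out(19)=∅
  fail(8) 'bb': from fail(7)=0 chase 'b': 0 ⇒ 7;  out=∅∪out(7)=∅
  fail(14) 'ae': from fail(13)=0 chase 'e': 0 ⇒ 4;  out=∅∪out(4)=∅
  fail(17) 'cb': from fail(1)=0 chase 'b': 0 ⇒ 7;  out=∅∪out(7)=∅
  fail(20) 'dc': from fail(19)=0 chase 'c': 0 ⇒ 1;  out={5}∪out(1)={5}
  fail(3) 'cdc': from fail(2)=19 chase 'c': 19 ⇒ 20;  out={0}∪out(20)={0,5}
  fail(6) 'edc': from fail(5)=19 chase 'c': 19 ⇒ 20;  out={1}∪out(20)={1,5}
  fail(9) 'bbe': from fail(8)=7 chase 'e': 7→0 ⇒ 4;  out=∅∪out(4)=∅
  fail(15) 'aec': from fail(14)=4 chase 'c': 4→0 ⇒ 1;  out=∅∪out(1)=∅
  fail(18) 'cba': from fail(17)=7 chase 'a': 7→0 ⇒ 13;  out={4}∪out(13)={4}
  fail(10) 'bbea': from fail(9)=4 chase 'a': 4→0 ⇒ 13;  out=∅∪out(13)=∅
  fail(16) 'aecb': from fail(15)=1 chase 'b': 1 ⇒ 17;  out={3}∪out(17)={3}
  fail(11) 'bbeae': from fail(10)=13 chase 'e': 13 ⇒ 14;  out=∅∪out(14)=∅
  fail(12) 'bbeaea': from fail(11)=14 chase 'a': 14→4→0 ⇒ 13;  out={2}∪out(13)={2}

Scan:
i=0 'e': node 0→4
i=1 'd': node 4→5
i=2 'c': node 5→6  ** P1@[0:2],P5@[1:2]
i=3 'd': node 6→2 (fail-walked)
i=4 'e': node 2→4 (fail-walked)
i=5 'd': node 4→5
i=6 'c': node 5→6  ** P1@[4:6],P5@[5:6]
i=7 'b': node 6→17 (fail-walked)
i=8 'a': node 17→18  ** P4@[6:8]
i=9 'e': node 18→14 (fail-walked)
i=10 'c': node 14→15
i=11 'b': node 15→16  ** P3@[8:11]
i=12 'e': node 16→4 (fail-walked)
i=13 'b': node 4→7 (fail-walked)
i=14 'a': node 7→13 (fail-walked)
i=15 'e': node 13→14
i=16 'b': node 14→7 (fail-walked)
i=17 'b': node 7→8
i=18 'e': node 8→9
i=19 'a': node 9→10
i=20 'e': node 10→11
i=21 'a': node 11→12  ** P2@[16:21]
i=22 'b': node 12→7 (fail-walked)
i=23 'd': node 7→19 (fail-walked)

Result: [[2,1],[2,5],[6,1],[6,5],[8,4],[11,3],[21,2]]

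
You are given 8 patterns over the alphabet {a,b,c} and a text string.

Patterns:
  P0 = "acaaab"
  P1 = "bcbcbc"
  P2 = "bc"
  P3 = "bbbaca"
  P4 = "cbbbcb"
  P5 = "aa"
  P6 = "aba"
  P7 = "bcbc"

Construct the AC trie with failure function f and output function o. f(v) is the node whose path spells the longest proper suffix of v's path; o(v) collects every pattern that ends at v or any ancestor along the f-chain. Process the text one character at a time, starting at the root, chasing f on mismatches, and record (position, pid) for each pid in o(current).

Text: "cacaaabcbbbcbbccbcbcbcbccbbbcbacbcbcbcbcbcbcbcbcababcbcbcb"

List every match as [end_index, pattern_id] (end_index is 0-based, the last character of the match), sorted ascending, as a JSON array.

Build automaton:
Trie (insert patterns):
  n0 'ε': a→1 b→7 c→18
  n1 'a': a→24 b→25 c→2
  n2 'ac': a→3
  n3 'aca': a→4
  n4 'acaa': a→5
  n5 'acaaa': b→6
  n6 'acaaab': ·  [P0 ends]
  n7 'b': b→13 c→8
  n8 'bc': b→9  [P2 ends]
  n9 'bcb': c→10
  n10 'bcbc': b→11  [P7 ends]
  n11 'bcbcb': c→12
  n12 'bcbcbc': ·  [P1 ends]
  n13 'bb': b→14
  n14 'bbb': a→15
  n15 'bbba': c→16
  n16 'bbbac': a→17
  n17 'bbbaca': ·  [P3 ends]
  n18 'c': b→19
  n19 'cb': b→20
  n20 'cbb': b→21
  n21 'cbbb': c→22
  n22 'cbbbc': b→23
  n23 'cbbbcb': ·  [P4 ends]
  n24 'aa': ·  [P5 ends]
  n25 'ab': a→26
  n26 'aba': ·  [P6 ends]

BFS fail/out derivation:
  n1('a'): parent n0 fail=0; on 'a' 0 → fail=0;  out ∅∪∅=∅
  n7('b'): parent n0 fail=0; on 'b' 0 → fail=0;  out ∅∪∅=∅
  n18('c'): parent n0 fail=0; on 'c' 0 → fail=0;  out ∅∪∅=∅
  n2('ac'): parent n1 fail=0; on 'c' 0 → fail=18;  out ∅∪∅=∅
  n8('bc'): parent n7 fail=0; on 'c' 0 → fail=18;  out {2}∪∅={2}
  n13('bb'): parent n7 fail=0; on 'b' 0 → fail=7;  out ∅∪∅=∅
  n19('cb'): parent n18 fail=0; on 'b' 0 → fail=7;  out ∅∪∅=∅
  n24('aa'): parent n1 fail=0; on 'a' 0 → fail=1;  out {5}∪∅={5}
  n25('ab'): parent n1 fail=0; on 'b' 0 → fail=7;  out ∅∪∅=∅
  n3('aca'): parent n2 fail=18; on 'a' 18→0 → fail=1;  out ∅∪∅=∅
  n9('bcb'): parent n8 fail=18; on 'b' 18 → fail=19;  out ∅∪∅=∅
  n14('bbb'): parent n13 fail=7; on 'b' 7 → fail=13;  out ∅∪∅=∅
  n20('cbb'): parent n19 fail=7; on 'b' 7 → fail=13;  out ∅∪∅=∅
  n26('aba'): parent n25 fail=7; on 'a' 7→0 → fail=1;  out {6}∪∅={6}
  n4('acaa'): parent n3 fail=1; on 'a' 1 → fail=24;  out ∅∪{5}={5}
  n10('bcbc'): parent n9 fail=19; on 'c' 19→7 → fail=8;  out {7}∪{2}={2,7}
  n15('bbba'): parent n14 fail=13; on 'a' 13→7→0 → fail=1;  out ∅∪∅=∅
  n21('cbbb'): parent n20 fail=13; on 'b' 13 → fail=14;  out ∅∪∅=∅
  n5('acaaa'): parent n4 fail=24; on 'a' 24→1 → fail=24;  out ∅∪{5}={5}
  n11('bcbcb'): parent n10 fail=8; on 'b' 8 → fail=9;  out ∅∪∅=∅
  n16('bbbac'): parent n15 fail=1; on 'c' 1 → fail=2;  out ∅∪∅=∅
  n22('cbbbc'): parent n21 fail=14; on 'c' 14→13→7 → fail=8;  out ∅∪{2}={2}
  n6('acaaab'): parent n5 fail=24; on 'b' 24→1 → fail=25;  out {0}∪∅={0}
  n12('bcbcbc'): parent n11 fail=9; on 'c' 9 → fail=10;  out {1}∪{2,7}={1,2,7}
  n17('bbbaca'): parent n16 fail=2; on 'a' 2 → fail=3;  out {3}∪∅={3}
  n23('cbbbcb'): parent n22 fail=8; on 'b' 8 → fail=9;  out {4}∪∅={4}

Scan:
pos 0 'c': at 18
pos 1 'a': at 1 (via fail)
pos 2 'c': at 2
pos 3 'a': at 3
pos 4 'a': at 4  ** P5@[3:4]
pos 5 'a': at 5  ** P5@[4:5]
pos 6 'b': at 6  ** P0@[1:6]
pos 7 'c': at 8 (via fail)  ** P2@[6:7]
pos 8 'b': at 9
pos 9 'b': at 20 (via fail)
pos 10 'b': at 21
pos 11 'c': at 22  ** P2@[10:11]
pos 12 'b': at 23  ** P4@[7:12]
pos 13 'b': at 20 (via fail)
pos 14 'c': at 8 (via fail)  ** P2@[13:14]
pos 15 'c': at 18 (via fail)
pos 16 'b': at 19
pos 17 'c': at 8 (via fail)  ** P2@[16:17]
pos 18 'b': at 9
pos 19 'c': at 10  ** P2@[18:19],P7@[16:19]
pos 20 'b': at 11
pos 21 'c': at 12  ** P1@[16:21],P2@[20:21],P7@[18:21]
pos 22 'b': at 11 (via fail)
pos 23 'c': at 12  ** P1@[18:23],P2@[22:23],P7@[20:23]
pos 24 'c': at 18 (via fail)
pos 25 'b': at 19
pos 26 'b': at 20
pos 27 'b': at 21
pos 28 'c': at 22  ** P2@[27:28]
pos 29 'b': at 23  ** P4@[24:29]
pos 30 'a': at 1 (via fail)
pos 31 'c': at 2
pos 32 'b': at 19 (via fail)
pos 33 'c': at 8 (via fail)  ** P2@[32:33]
pos 34 'b': at 9
pos 35 'c': at 10  ** P2@[34:35],P7@[32:35]
pos 36 'b': at 11
pos 37 'c': at 12  ** P1@[32:37],P2@[36:37],P7@[34:37]
pos 38 'b': at 11 (via fail)
pos 39 'c': at 12  ** P1@[34:39],P2@[38:39],P7@[36:39]
pos 40 'b': at 11 (via fail)
pos 41 'c': at 12  ** P1@[36:41],P2@[40:41],P7@[38:41]
pos 42 'b': at 11 (via fail)
pos 43 'c': at 12  ** P1@[38:43],P2@[42:43],P7@[40:43]
pos 44 'b': at 11 (via fail)
pos 45 'c': at 12  ** P1@[40:45],P2@[44:45],P7@[42:45]
pos 46 'b': at 11 (via fail)
pos 47 'c': at 12  ** P1@[42:47],P2@[46:47],P7@[44:47]
pos 48 'a': at 1 (via fail)
pos 49 'b': at 25
pos 50 'a': at 26  ** P6@[48:50]
pos 51 'b': at 25 (via fail)
pos 52 'c': at 8 (via fail)  ** P2@[51:52]
pos 53 'b': at 9
pos 54 'c': at 10  ** P2@[53:54],P7@[51:54]
pos 55 'b': at 11
pos 56 'c': at 12  ** P1@[51:56],P2@[55:56],P7@[53:56]
pos 57 'b': at 11 (via fail)

All matches (sorted): [[4,5],[5,5],[6,0],[7,2],[11,2],[12,4],[14,2],[17,2],[19,2],[19,7],[21,1],[21,2],[21,7],[23,1],[23,2],[23,7],[28,2],[29,4],[33,2],[35,2],[35,7],[37,1],[37,2],[37,7],[39,1],[39,2],[39,7],[41,1],[41,2],[41,7],[43,1],[43,2],[43,7],[45,1],[45,2],[45,7],[47,1],[47,2],[47,7],[50,6],[52,2],[54,2],[54,7],[56,1],[56,2],[56,7]]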